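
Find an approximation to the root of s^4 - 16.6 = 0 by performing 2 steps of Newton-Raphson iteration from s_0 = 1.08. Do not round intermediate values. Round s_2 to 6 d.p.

3.138323

f'(s) = 4s^3
s_0 = 1.080000: f = -15.239511, f' = 5.038848 → s_1 = 1.080000 - (-15.239511)/(5.038848) = 4.104404
s_1 = 4.104404: f = 267.192115, f' = 276.573289 → s_2 = 4.104404 - (267.192115)/(276.573289) = 3.138323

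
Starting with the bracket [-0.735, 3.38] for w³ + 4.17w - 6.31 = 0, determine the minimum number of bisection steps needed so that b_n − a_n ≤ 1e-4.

16

Initial width b − a = 3.38 − -0.735 = 4.115000.
After n steps the width is (b−a)/2^n; need (b−a)/2^n ≤ 1e-4.
So n ≥ log₂(4.115000/1e-4) = log₂(41150.0000) ≈ 15.3286.
Hence n = 16.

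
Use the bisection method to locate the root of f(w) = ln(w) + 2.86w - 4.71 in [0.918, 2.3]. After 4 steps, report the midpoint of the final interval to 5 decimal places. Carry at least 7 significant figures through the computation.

f(0.918000) = -2.170078, f(2.300000) = 2.700909 (opposite signs)
step 1: m = 1.609000, f(m) = 0.367353 > 0 → root in [0.918000, 1.609000]
step 2: m = 1.263500, f(m) = -0.862504 < 0 → root in [1.263500, 1.609000]
step 3: m = 1.436250, f(m) = -0.240289 < 0 → root in [1.436250, 1.609000]
step 4: m = 1.522625, f(m) = 0.065143 > 0 → root in [1.436250, 1.522625]
Midpoint of [1.436250, 1.522625] = 1.479437

1.47944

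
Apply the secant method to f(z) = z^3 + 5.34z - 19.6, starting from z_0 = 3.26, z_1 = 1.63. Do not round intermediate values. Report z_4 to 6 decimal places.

f(z_0) = 32.454376, f(z_1) = -6.565053
z_2 = 1.630000 - (-6.565053)·(1.630000 - 3.260000)/(-6.565053 - (32.454376)) = 1.904249; f(z_2) = -2.526192
z_3 = 1.904249 - (-2.526192)·(1.904249 - 1.630000)/(-2.526192 - (-6.565053)) = 2.075784; f(z_3) = 0.428985
z_4 = 2.075784 - (0.428985)·(2.075784 - 1.904249)/(0.428985 - (-2.526192)) = 2.050883; f(z_4) = -0.022021

2.050883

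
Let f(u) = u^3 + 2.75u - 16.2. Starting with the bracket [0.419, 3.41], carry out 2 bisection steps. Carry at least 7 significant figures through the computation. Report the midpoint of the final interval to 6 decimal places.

2.288375

f(0.419000) = -14.974190, f(3.410000) = 32.829321 (opposite signs)
step 1: m = 1.914500, f(m) = -3.917889 < 0 → root in [1.914500, 3.410000]
step 2: m = 2.662250, f(m) = 9.990084 > 0 → root in [1.914500, 2.662250]
Midpoint of [1.914500, 2.662250] = 2.288375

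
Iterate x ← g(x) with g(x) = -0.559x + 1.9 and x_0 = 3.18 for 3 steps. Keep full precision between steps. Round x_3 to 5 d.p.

x_1 = g(3.180000) = 0.122380
x_2 = g(0.122380) = 1.831590
x_3 = g(1.831590) = 0.876141

0.87614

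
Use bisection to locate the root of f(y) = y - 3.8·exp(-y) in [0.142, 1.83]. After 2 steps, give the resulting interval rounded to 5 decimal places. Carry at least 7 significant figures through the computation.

f(0.142000) = -3.154961, f(1.830000) = 1.220428 (opposite signs)
step 1: m = 0.986000, f(m) = -0.431651 < 0 → root in [0.986000, 1.830000]
step 2: m = 1.408000, f(m) = 0.478398 > 0 → root in [0.986000, 1.408000]

[0.98600, 1.40800]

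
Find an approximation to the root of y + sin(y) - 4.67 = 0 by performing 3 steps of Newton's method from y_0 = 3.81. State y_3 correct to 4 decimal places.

46.6260

f'(y) = 1 + cos(y)
y_0 = 3.810000: f = -1.479737, f' = 0.215190 → y_1 = 3.810000 - (-1.479737)/(0.215190) = 10.686410
y_1 = 10.686410: f = 5.063822, f' = 0.695737 → y_2 = 10.686410 - (5.063822)/(0.695737) = 3.408058
y_2 = 3.408058: f = -1.525265, f' = 0.035292 → y_3 = 3.408058 - (-1.525265)/(0.035292) = 46.625998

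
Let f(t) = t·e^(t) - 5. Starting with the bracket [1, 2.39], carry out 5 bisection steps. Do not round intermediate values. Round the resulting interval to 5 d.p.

[1.30406, 1.34750]

f(1.000000) = -2.281718, f(2.390000) = 21.083251 (opposite signs)
step 1: m = 1.695000, f(m) = 4.232065 > 0 → root in [1.000000, 1.695000]
step 2: m = 1.347500, f(m) = 0.184902 > 0 → root in [1.000000, 1.347500]
step 3: m = 1.173750, f(m) = -1.203978 < 0 → root in [1.173750, 1.347500]
step 4: m = 1.260625, f(m) = -0.552987 < 0 → root in [1.260625, 1.347500]
step 5: m = 1.304063, f(m) = -0.195529 < 0 → root in [1.304063, 1.347500]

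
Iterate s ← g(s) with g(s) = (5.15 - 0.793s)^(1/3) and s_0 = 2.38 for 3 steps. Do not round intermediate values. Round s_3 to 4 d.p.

s_1 = g(2.380000) = 1.483169
s_2 = g(1.483169) = 1.583934
s_3 = g(1.583934) = 1.573245

1.5732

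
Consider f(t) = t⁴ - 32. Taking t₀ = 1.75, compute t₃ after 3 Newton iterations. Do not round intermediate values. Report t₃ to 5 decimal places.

2.38300

Newton update: t ← t − f(t)/f'(t).
f'(t) = 4t³
t_0 = 1.750000: f = -22.621094, f' = 21.437500 → t_1 = 1.750000 - (-22.621094)/(21.437500) = 2.805211
t_1 = 2.805211: f = 29.924479, f' = 88.299199 → t_2 = 2.805211 - (29.924479)/(88.299199) = 2.466313
t_2 = 2.466313: f = 4.999220, f' = 60.007346 → t_3 = 2.466313 - (4.999220)/(60.007346) = 2.383003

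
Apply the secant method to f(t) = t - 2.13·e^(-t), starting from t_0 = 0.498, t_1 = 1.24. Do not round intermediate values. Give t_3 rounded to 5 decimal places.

Secant update: t_(k+1) = t_k − f(t_k)·(t_k − t_(k-1))/(f(t_k) − f(t_(k-1))).
f(t_0) = -0.796497, f(t_1) = 0.623612
t_2 = 1.240000 - (0.623612)·(1.240000 - 0.498000)/(0.623612 - (-0.796497)) = 0.914166; f(t_2) = 0.060353
t_3 = 0.914166 - (0.060353)·(0.914166 - 1.240000)/(0.060353 - (0.623612)) = 0.879252; f(t_3) = -0.004896

0.87925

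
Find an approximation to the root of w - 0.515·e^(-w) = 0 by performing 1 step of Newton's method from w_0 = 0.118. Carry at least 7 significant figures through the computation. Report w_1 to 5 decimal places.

f'(w) = 1 + 0.515·e^(-w)
w_0 = 0.118000: f = -0.339678, f' = 1.457678 → w_1 = 0.118000 - (-0.339678)/(1.457678) = 0.351027

0.35103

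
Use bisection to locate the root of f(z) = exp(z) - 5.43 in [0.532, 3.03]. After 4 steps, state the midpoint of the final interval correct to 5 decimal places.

1.70294

f(0.532000) = -3.727666, f(3.030000) = 15.267233 (opposite signs)
step 1: m = 1.781000, f(m) = 0.505789 > 0 → root in [0.532000, 1.781000]
step 2: m = 1.156500, f(m) = -2.251212 < 0 → root in [1.156500, 1.781000]
step 3: m = 1.468750, f(m) = -1.086198 < 0 → root in [1.468750, 1.781000]
step 4: m = 1.624875, f(m) = -0.352216 < 0 → root in [1.624875, 1.781000]
Midpoint of [1.624875, 1.781000] = 1.702937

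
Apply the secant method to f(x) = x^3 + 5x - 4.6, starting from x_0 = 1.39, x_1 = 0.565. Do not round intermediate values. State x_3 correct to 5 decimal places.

f(x_0) = 5.035619, f(x_1) = -1.594638
x_2 = 0.565000 - (-1.594638)·(0.565000 - 1.390000)/(-1.594638 - (5.035619)) = 0.763420; f(x_2) = -0.337970
x_3 = 0.763420 - (-0.337970)·(0.763420 - 0.565000)/(-0.337970 - (-1.594638)) = 0.816784; f(x_3) = 0.028823

0.81678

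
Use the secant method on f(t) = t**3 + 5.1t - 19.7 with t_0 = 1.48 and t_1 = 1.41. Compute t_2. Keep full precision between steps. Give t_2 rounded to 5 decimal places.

Secant update: t_(k+1) = t_k − f(t_k)·(t_k − t_(k-1))/(f(t_k) − f(t_(k-1))).
f(t_0) = -8.910208, f(t_1) = -9.705779
t_2 = 1.410000 - (-9.705779)·(1.410000 - 1.480000)/(-9.705779 - (-8.910208)) = 2.263984; f(t_2) = 3.450638

2.26398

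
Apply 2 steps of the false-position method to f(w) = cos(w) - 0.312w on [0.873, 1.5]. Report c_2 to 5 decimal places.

1.18981

f(0.873000) = 0.370155, f(1.500000) = -0.397263
step 1: c = 1.175426, f(c) = 0.018417 > 0 → new bracket [1.175426, 1.500000]
step 2: c = 1.189807, f(c) = 0.000620 > 0 → new bracket [1.189807, 1.500000]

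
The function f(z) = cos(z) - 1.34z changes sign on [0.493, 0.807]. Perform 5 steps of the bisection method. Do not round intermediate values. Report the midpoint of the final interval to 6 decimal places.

0.615656

f(0.493000) = 0.220297, f(0.807000) = -0.389712 (opposite signs)
step 1: m = 0.650000, f(m) = -0.074916 < 0 → root in [0.493000, 0.650000]
step 2: m = 0.571500, f(m) = 0.075281 > 0 → root in [0.571500, 0.650000]
step 3: m = 0.610750, f(m) = 0.000813 > 0 → root in [0.610750, 0.650000]
step 4: m = 0.630375, f(m) = -0.036896 < 0 → root in [0.610750, 0.630375]
step 5: m = 0.620563, f(m) = -0.018002 < 0 → root in [0.610750, 0.620563]
Midpoint of [0.610750, 0.620563] = 0.615656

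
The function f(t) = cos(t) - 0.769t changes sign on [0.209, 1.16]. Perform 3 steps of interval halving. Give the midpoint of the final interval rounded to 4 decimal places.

0.8628

f(0.209000) = 0.817518, f(1.160000) = -0.492700 (opposite signs)
step 1: m = 0.684500, f(m) = 0.248355 > 0 → root in [0.684500, 1.160000]
step 2: m = 0.922250, f(m) = -0.105182 < 0 → root in [0.684500, 0.922250]
step 3: m = 0.803375, f(m) = 0.076486 > 0 → root in [0.803375, 0.922250]
Midpoint of [0.803375, 0.922250] = 0.862812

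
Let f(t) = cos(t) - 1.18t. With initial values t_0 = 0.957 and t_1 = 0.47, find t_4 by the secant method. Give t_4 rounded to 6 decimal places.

f(t_0) = -0.553285, f(t_1) = 0.336968
t_2 = 0.470000 - (0.336968)·(0.470000 - 0.957000)/(0.336968 - (-0.553285)) = 0.654334; f(t_2) = 0.021340
t_3 = 0.654334 - (0.021340)·(0.654334 - 0.470000)/(0.021340 - (0.336968)) = 0.666797; f(t_3) = -0.001013
t_4 = 0.666797 - (-0.001013)·(0.666797 - 0.654334)/(-0.001013 - (0.021340)) = 0.666232; f(t_4) = 0.000003

0.666232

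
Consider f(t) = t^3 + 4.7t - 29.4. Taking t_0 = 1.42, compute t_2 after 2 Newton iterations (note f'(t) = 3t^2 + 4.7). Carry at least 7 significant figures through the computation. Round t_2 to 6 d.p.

2.700133

t_0 = 1.420000: f = -19.862712, f' = 10.749200 → t_1 = 1.420000 - (-19.862712)/(10.749200) = 3.267832
t_1 = 3.267832: f = 20.855080, f' = 36.736171 → t_2 = 3.267832 - (20.855080)/(36.736171) = 2.700133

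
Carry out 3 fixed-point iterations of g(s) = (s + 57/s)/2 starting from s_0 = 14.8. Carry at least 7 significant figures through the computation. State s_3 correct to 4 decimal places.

s_1 = g(14.800000) = 9.325676
s_2 = g(9.325676) = 7.718917
s_3 = g(7.718917) = 7.551686

7.5517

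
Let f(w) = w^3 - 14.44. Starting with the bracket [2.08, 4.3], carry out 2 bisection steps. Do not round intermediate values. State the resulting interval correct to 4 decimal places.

[2.0800, 2.6350]

f(2.080000) = -5.441088, f(4.300000) = 65.067000 (opposite signs)
step 1: m = 3.190000, f(m) = 18.021759 > 0 → root in [2.080000, 3.190000]
step 2: m = 2.635000, f(m) = 3.855398 > 0 → root in [2.080000, 2.635000]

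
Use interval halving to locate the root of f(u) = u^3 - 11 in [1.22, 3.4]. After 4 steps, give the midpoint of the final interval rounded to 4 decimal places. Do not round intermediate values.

f(1.220000) = -9.184152, f(3.400000) = 28.304000 (opposite signs)
step 1: m = 2.310000, f(m) = 1.326391 > 0 → root in [1.220000, 2.310000]
step 2: m = 1.765000, f(m) = -5.501628 < 0 → root in [1.765000, 2.310000]
step 3: m = 2.037500, f(m) = -2.541510 < 0 → root in [2.037500, 2.310000]
step 4: m = 2.173750, f(m) = -0.728620 < 0 → root in [2.173750, 2.310000]
Midpoint of [2.173750, 2.310000] = 2.241875

2.2419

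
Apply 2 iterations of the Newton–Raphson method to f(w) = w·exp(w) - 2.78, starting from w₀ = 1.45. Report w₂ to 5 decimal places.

f'(w) = (w + 1)·exp(w)
w_0 = 1.450000: f = 3.401516, f' = 10.444631 → w_1 = 1.450000 - (3.401516)/(10.444631) = 1.124329
w_1 = 1.124329: f = 0.680852, f' = 6.539002 → w_2 = 1.124329 - (0.680852)/(6.539002) = 1.020207

1.02021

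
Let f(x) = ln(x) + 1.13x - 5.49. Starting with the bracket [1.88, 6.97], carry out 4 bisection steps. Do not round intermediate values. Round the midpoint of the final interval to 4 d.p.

3.6297

f(1.880000) = -2.734328, f(6.970000) = 4.327715 (opposite signs)
step 1: m = 4.425000, f(m) = 0.997520 > 0 → root in [1.880000, 4.425000]
step 2: m = 3.152500, f(m) = -0.779479 < 0 → root in [3.152500, 4.425000]
step 3: m = 3.788750, f(m) = 0.123324 > 0 → root in [3.152500, 3.788750]
step 4: m = 3.470625, f(m) = -0.323859 < 0 → root in [3.470625, 3.788750]
Midpoint of [3.470625, 3.788750] = 3.629688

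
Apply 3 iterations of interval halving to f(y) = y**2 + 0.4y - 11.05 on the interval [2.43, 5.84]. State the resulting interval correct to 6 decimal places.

[2.856250, 3.282500]

f(2.430000) = -4.173100, f(5.840000) = 25.391600 (opposite signs)
step 1: m = 4.135000, f(m) = 7.702225 > 0 → root in [2.430000, 4.135000]
step 2: m = 3.282500, f(m) = 1.037806 > 0 → root in [2.430000, 3.282500]
step 3: m = 2.856250, f(m) = -1.749336 < 0 → root in [2.856250, 3.282500]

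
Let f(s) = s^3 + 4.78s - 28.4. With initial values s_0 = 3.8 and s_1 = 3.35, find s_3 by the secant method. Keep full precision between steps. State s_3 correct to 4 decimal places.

2.5843

f(s_0) = 44.636000, f(s_1) = 25.208375
s_2 = 3.350000 - (25.208375)·(3.350000 - 3.800000)/(25.208375 - (44.636000)) = 2.766101; f(s_2) = 5.986275
s_3 = 2.766101 - (5.986275)·(2.766101 - 3.350000)/(5.986275 - (25.208375)) = 2.584259; f(s_3) = 1.211469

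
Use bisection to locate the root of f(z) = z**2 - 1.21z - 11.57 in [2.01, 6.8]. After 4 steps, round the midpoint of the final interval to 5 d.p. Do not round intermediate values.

f(2.010000) = -9.962000, f(6.800000) = 26.442000 (opposite signs)
step 1: m = 4.405000, f(m) = 2.503975 > 0 → root in [2.010000, 4.405000]
step 2: m = 3.207500, f(m) = -5.163019 < 0 → root in [3.207500, 4.405000]
step 3: m = 3.806250, f(m) = -1.688023 < 0 → root in [3.806250, 4.405000]
step 4: m = 4.105625, f(m) = 0.318350 > 0 → root in [3.806250, 4.105625]
Midpoint of [3.806250, 4.105625] = 3.955937

3.95594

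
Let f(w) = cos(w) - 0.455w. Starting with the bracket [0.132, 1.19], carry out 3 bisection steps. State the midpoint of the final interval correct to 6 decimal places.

1.123875

f(0.132000) = 0.931241, f(1.190000) = -0.169790 (opposite signs)
step 1: m = 0.661000, f(m) = 0.488624 > 0 → root in [0.661000, 1.190000]
step 2: m = 0.925500, f(m) = 0.180333 > 0 → root in [0.925500, 1.190000]
step 3: m = 1.057750, f(m) = 0.009557 > 0 → root in [1.057750, 1.190000]
Midpoint of [1.057750, 1.190000] = 1.123875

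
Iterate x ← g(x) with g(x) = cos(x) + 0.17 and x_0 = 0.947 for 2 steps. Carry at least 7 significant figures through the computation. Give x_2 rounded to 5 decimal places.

x_1 = g(0.947000) = 0.754121
x_2 = g(0.754121) = 0.898874

0.89887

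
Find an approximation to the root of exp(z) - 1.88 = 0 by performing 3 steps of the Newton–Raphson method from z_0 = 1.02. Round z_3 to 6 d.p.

f'(z) = exp(z)
z_0 = 1.020000: f = 0.893195, f' = 2.773195 → z_1 = 1.020000 - (0.893195)/(2.773195) = 0.697918
z_1 = 0.697918: f = 0.129565, f' = 2.009565 → z_2 = 0.697918 - (0.129565)/(2.009565) = 0.633444
z_2 = 0.633444: f = 0.004088, f' = 1.884088 → z_3 = 0.633444 - (0.004088)/(1.884088) = 0.631274

0.631274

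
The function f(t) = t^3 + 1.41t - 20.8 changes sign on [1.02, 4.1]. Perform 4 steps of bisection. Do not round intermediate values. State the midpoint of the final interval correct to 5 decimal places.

2.65625

f(1.020000) = -18.300592, f(4.100000) = 53.902000 (opposite signs)
step 1: m = 2.560000, f(m) = -0.413184 < 0 → root in [2.560000, 4.100000]
step 2: m = 3.330000, f(m) = 20.821337 > 0 → root in [2.560000, 3.330000]
step 3: m = 2.945000, f(m) = 8.894509 > 0 → root in [2.560000, 2.945000]
step 4: m = 2.752500, f(m) = 3.934670 > 0 → root in [2.560000, 2.752500]
Midpoint of [2.560000, 2.752500] = 2.656250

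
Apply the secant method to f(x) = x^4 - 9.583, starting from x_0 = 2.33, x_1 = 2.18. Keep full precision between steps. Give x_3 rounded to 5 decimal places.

f(x_0) = 19.889955, f(x_1) = 13.002306
x_2 = 2.180000 - (13.002306)·(2.180000 - 2.330000)/(13.002306 - (19.889955)) = 1.896834; f(x_2) = 3.362464
x_3 = 1.896834 - (3.362464)·(1.896834 - 2.180000)/(3.362464 - (13.002306)) = 1.798064; f(x_3) = 0.869501

1.79806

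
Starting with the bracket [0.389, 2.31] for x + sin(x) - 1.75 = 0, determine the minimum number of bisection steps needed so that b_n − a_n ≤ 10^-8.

Initial width b − a = 2.31 − 0.389 = 1.921000.
After n steps the width is (b−a)/2^n; need (b−a)/2^n ≤ 10^-8.
So n ≥ log₂(1.921000/10^-8) = log₂(192100000.0000) ≈ 27.5173.
Hence n = 28.

28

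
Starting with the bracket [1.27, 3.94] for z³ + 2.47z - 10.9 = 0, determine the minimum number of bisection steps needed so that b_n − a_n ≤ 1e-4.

Initial width b − a = 3.94 − 1.27 = 2.670000.
After n steps the width is (b−a)/2^n; need (b−a)/2^n ≤ 1e-4.
So n ≥ log₂(2.670000/1e-4) = log₂(26700.0000) ≈ 14.7046.
Hence n = 15.

15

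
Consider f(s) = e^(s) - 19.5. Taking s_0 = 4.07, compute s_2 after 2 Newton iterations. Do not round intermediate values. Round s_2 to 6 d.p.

3.051833

f'(s) = e^(s)
s_0 = 4.070000: f = 39.056963, f' = 58.556963 → s_1 = 4.070000 - (39.056963)/(58.556963) = 3.403009
s_1 = 3.403009: f = 10.554400, f' = 30.054400 → s_2 = 3.403009 - (10.554400)/(30.054400) = 3.051833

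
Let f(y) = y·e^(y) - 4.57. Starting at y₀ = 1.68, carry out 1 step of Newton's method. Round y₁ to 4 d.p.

Newton update: y ← y − f(y)/f'(y).
f'(y) = (y + 1)·e^(y)
y_0 = 1.680000: f = 4.444134, f' = 14.379690 → y_1 = 1.680000 - (4.444134)/(14.379690) = 1.370944

1.3709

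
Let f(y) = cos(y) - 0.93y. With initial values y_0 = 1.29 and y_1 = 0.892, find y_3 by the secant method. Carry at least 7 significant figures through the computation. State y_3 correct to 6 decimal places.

0.771349

f(y_0) = -0.922579, f(y_1) = -0.201703
y_2 = 0.892000 - (-0.201703)·(0.892000 - 1.290000)/(-0.201703 - (-0.922579)) = 0.780638; f(y_2) = -0.015529
y_3 = 0.780638 - (-0.015529)·(0.780638 - 0.892000)/(-0.015529 - (-0.201703)) = 0.771349; f(y_3) = -0.000384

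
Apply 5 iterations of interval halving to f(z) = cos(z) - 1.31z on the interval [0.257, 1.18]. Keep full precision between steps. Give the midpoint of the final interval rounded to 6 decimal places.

f(0.257000) = 0.630487, f(1.180000) = -1.164875 (opposite signs)
step 1: m = 0.718500, f(m) = -0.188441 < 0 → root in [0.257000, 0.718500]
step 2: m = 0.487750, f(m) = 0.244437 > 0 → root in [0.487750, 0.718500]
step 3: m = 0.603125, f(m) = 0.033473 > 0 → root in [0.603125, 0.718500]
step 4: m = 0.660812, f(m) = -0.076171 < 0 → root in [0.603125, 0.660812]
step 5: m = 0.631969, f(m) = -0.021013 < 0 → root in [0.603125, 0.631969]
Midpoint of [0.603125, 0.631969] = 0.617547

0.617547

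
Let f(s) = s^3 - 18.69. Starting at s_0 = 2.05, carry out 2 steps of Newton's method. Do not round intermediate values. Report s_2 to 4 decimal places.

Newton update: s ← s − f(s)/f'(s).
f'(s) = 3s^2
s_0 = 2.050000: f = -10.074875, f' = 12.607500 → s_1 = 2.050000 - (-10.074875)/(12.607500) = 2.849118
s_1 = 2.849118: f = 4.437630, f' = 24.352413 → s_2 = 2.849118 - (4.437630)/(24.352413) = 2.666892

2.6669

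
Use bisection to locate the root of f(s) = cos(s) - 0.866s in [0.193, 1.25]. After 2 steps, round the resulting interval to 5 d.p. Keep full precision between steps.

[0.72150, 0.98575]

f(0.193000) = 0.814295, f(1.250000) = -0.767178 (opposite signs)
step 1: m = 0.721500, f(m) = 0.125997 > 0 → root in [0.721500, 1.250000]
step 2: m = 0.985750, f(m) = -0.301421 < 0 → root in [0.721500, 0.985750]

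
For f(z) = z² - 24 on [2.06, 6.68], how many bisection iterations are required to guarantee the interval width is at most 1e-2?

Initial width b − a = 6.68 − 2.06 = 4.620000.
After n steps the width is (b−a)/2^n; need (b−a)/2^n ≤ 1e-2.
So n ≥ log₂(4.620000/1e-2) = log₂(462.0000) ≈ 8.8517.
Hence n = 9.

9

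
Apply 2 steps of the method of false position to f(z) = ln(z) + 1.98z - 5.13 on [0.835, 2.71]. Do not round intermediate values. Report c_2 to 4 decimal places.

f(0.835000) = -3.657024, f(2.710000) = 1.232749
step 1: c = 2.237298, f(c) = 0.105120 > 0 → new bracket [0.835000, 2.237298]
step 2: c = 2.198116, f(c) = 0.009871 > 0 → new bracket [0.835000, 2.198116]

2.1981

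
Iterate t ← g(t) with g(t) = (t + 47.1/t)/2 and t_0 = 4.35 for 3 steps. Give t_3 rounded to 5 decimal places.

6.86303

t_1 = g(4.350000) = 7.588793
t_2 = g(7.588793) = 6.897657
t_3 = g(6.897657) = 6.863031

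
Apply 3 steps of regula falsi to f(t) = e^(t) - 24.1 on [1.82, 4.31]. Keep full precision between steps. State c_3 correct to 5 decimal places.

False-position update: c = (a·f(b) − b·f(a))/(f(b) − f(a)); replace the endpoint whose sign matches f(c).
f(1.820000) = -17.928142, f(4.310000) = 50.340489
step 1: c = 2.473903, f(c) = -12.231318 < 0 → new bracket [2.473903, 4.310000]
step 2: c = 2.832817, f(c) = -7.106737 < 0 → new bracket [2.832817, 4.310000]
step 3: c = 3.015558, f(c) = -3.699534 < 0 → new bracket [3.015558, 4.310000]

3.01556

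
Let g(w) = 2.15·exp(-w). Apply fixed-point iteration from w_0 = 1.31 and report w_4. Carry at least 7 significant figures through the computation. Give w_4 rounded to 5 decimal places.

1.12779

w_1 = g(1.310000) = 0.580113
w_2 = g(0.580113) = 1.203645
w_3 = g(1.203645) = 0.645211
w_4 = g(0.645211) = 1.127786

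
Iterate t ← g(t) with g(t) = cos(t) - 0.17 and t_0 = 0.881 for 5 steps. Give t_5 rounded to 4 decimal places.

t_1 = g(0.881000) = 0.466380
t_2 = g(0.466380) = 0.723202
t_3 = g(0.723202) = 0.579691
t_4 = g(0.579691) = 0.666632
t_5 = g(0.666632) = 0.615909

0.6159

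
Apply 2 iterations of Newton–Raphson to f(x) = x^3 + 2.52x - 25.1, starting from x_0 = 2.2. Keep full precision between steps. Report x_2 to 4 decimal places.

Newton update: x ← x − f(x)/f'(x).
f'(x) = 3x^2 + 2.52
x_0 = 2.200000: f = -8.908000, f' = 17.040000 → x_1 = 2.200000 - (-8.908000)/(17.040000) = 2.722770
x_1 = 2.722770: f = 1.946571, f' = 24.760429 → x_2 = 2.722770 - (1.946571)/(24.760429) = 2.644154

2.6442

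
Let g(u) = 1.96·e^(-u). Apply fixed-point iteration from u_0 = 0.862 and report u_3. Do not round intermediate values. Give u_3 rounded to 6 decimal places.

u_1 = g(0.862000) = 0.827741
u_2 = g(0.827741) = 0.856590
u_3 = g(0.856590) = 0.832231

0.832231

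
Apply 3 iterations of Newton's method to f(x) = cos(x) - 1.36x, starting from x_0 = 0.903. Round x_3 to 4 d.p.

f'(x) = -sin(x) - 1.36
x_0 = 0.903000: f = -0.608823, f' = -2.145188 → x_1 = 0.903000 - (-0.608823)/(-2.145188) = 0.619191
x_1 = 0.619191: f = -0.027752, f' = -1.940377 → x_2 = 0.619191 - (-0.027752)/(-1.940377) = 0.604889
x_2 = 0.604889: f = -0.000084, f' = -1.928671 → x_3 = 0.604889 - (-0.000084)/(-1.928671) = 0.604846

0.6048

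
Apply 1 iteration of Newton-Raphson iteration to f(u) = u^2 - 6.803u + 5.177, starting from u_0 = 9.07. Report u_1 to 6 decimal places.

6.799674

Newton update: u ← u − f(u)/f'(u).
f'(u) = 2u - 6.803
u_0 = 9.070000: f = 25.738690, f' = 11.337000 → u_1 = 9.070000 - (25.738690)/(11.337000) = 6.799674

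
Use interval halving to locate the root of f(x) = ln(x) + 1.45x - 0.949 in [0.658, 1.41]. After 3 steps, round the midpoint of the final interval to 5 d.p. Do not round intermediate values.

f(0.658000) = -0.413450, f(1.410000) = 1.439090 (opposite signs)
step 1: m = 1.034000, f(m) = 0.583735 > 0 → root in [0.658000, 1.034000]
step 2: m = 0.846000, f(m) = 0.110464 > 0 → root in [0.658000, 0.846000]
step 3: m = 0.752000, f(m) = -0.143619 < 0 → root in [0.752000, 0.846000]
Midpoint of [0.752000, 0.846000] = 0.799000

0.79900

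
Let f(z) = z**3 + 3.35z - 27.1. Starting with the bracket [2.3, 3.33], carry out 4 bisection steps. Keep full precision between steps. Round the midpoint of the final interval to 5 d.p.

f(2.300000) = -7.228000, f(3.330000) = 20.981537 (opposite signs)
step 1: m = 2.815000, f(m) = 4.636943 > 0 → root in [2.300000, 2.815000]
step 2: m = 2.557500, f(m) = -1.804263 < 0 → root in [2.557500, 2.815000]
step 3: m = 2.686250, f(m) = 1.282754 > 0 → root in [2.557500, 2.686250]
step 4: m = 2.621875, f(m) = -0.293351 < 0 → root in [2.621875, 2.686250]
Midpoint of [2.621875, 2.686250] = 2.654063

2.65406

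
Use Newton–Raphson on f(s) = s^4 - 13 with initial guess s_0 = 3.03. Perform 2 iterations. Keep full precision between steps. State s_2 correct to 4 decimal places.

Newton update: s ← s − f(s)/f'(s).
f'(s) = 4s^3
s_0 = 3.030000: f = 71.288925, f' = 111.272508 → s_1 = 3.030000 - (71.288925)/(111.272508) = 2.389330
s_1 = 2.389330: f = 19.591531, f' = 54.561784 → s_2 = 2.389330 - (19.591531)/(54.561784) = 2.030260

2.0303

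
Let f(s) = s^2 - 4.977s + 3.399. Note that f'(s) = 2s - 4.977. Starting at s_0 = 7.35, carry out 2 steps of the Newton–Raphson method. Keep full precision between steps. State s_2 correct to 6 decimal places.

s_0 = 7.350000: f = 20.840550, f' = 9.723000 → s_1 = 7.350000 - (20.840550)/(9.723000) = 5.206572
s_1 = 5.206572: f = 4.594283, f' = 5.436144 → s_2 = 5.206572 - (4.594283)/(5.436144) = 4.361436

4.361436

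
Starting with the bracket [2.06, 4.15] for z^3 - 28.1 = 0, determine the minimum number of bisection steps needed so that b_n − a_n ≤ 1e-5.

Initial width b − a = 4.15 − 2.06 = 2.090000.
After n steps the width is (b−a)/2^n; need (b−a)/2^n ≤ 1e-5.
So n ≥ log₂(2.090000/1e-5) = log₂(209000.0000) ≈ 17.6731.
Hence n = 18.

18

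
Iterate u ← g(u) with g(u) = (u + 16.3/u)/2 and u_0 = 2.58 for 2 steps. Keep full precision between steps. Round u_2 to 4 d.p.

u_1 = g(2.580000) = 4.448915
u_2 = g(4.448915) = 4.056365

4.0564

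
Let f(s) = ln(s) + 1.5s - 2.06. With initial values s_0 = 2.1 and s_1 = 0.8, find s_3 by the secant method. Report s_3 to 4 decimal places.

f(s_0) = 1.831937, f(s_1) = -1.083144
s_2 = 0.800000 - (-1.083144)·(0.800000 - 2.100000)/(-1.083144 - (1.831937)) = 1.283035; f(s_2) = 0.113781
s_3 = 1.283035 - (0.113781)·(1.283035 - 0.800000)/(0.113781 - (-1.083144)) = 1.237117; f(s_3) = 0.008460

1.2371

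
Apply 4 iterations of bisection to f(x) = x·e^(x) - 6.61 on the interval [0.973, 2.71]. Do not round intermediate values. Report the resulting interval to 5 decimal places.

f(0.973000) = -4.035568, f(2.710000) = 34.119337 (opposite signs)
step 1: m = 1.841500, f(m) = 5.002481 > 0 → root in [0.973000, 1.841500]
step 2: m = 1.407250, f(m) = -0.861796 < 0 → root in [1.407250, 1.841500]
step 3: m = 1.624375, f(m) = 1.634103 > 0 → root in [1.407250, 1.624375]
step 4: m = 1.515813, f(m) = 0.291675 > 0 → root in [1.407250, 1.515813]

[1.40725, 1.51581]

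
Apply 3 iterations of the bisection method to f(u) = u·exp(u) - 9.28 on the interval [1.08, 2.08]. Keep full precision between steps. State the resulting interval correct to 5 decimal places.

f(1.080000) = -6.099746, f(2.080000) = 7.369295 (opposite signs)
step 1: m = 1.580000, f(m) = -1.609170 < 0 → root in [1.580000, 2.080000]
step 2: m = 1.830000, f(m) = 2.128013 > 0 → root in [1.580000, 1.830000]
step 3: m = 1.705000, f(m) = 0.099863 > 0 → root in [1.580000, 1.705000]

[1.58000, 1.70500]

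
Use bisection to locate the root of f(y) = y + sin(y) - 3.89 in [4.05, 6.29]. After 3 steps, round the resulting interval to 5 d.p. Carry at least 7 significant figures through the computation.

[4.61000, 4.89000]

f(4.050000) = -0.628525, f(6.290000) = 2.406815 (opposite signs)
step 1: m = 5.170000, f(m) = 0.382889 > 0 → root in [4.050000, 5.170000]
step 2: m = 4.610000, f(m) = -0.274763 < 0 → root in [4.610000, 5.170000]
step 3: m = 4.890000, f(m) = 0.015731 > 0 → root in [4.610000, 4.890000]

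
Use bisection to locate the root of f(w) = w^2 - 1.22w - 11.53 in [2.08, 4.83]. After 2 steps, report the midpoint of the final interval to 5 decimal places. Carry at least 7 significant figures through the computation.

f(2.080000) = -9.741200, f(4.830000) = 5.906300 (opposite signs)
step 1: m = 3.455000, f(m) = -3.808075 < 0 → root in [3.455000, 4.830000]
step 2: m = 4.142500, f(m) = 0.576456 > 0 → root in [3.455000, 4.142500]
Midpoint of [3.455000, 4.142500] = 3.798750

3.79875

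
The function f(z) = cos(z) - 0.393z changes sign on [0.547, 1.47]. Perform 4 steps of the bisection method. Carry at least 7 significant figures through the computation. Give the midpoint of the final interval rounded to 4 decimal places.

f(0.547000) = 0.639118, f(1.470000) = -0.477084 (opposite signs)
step 1: m = 1.008500, f(m) = 0.136790 > 0 → root in [1.008500, 1.470000]
step 2: m = 1.239250, f(m) = -0.161520 < 0 → root in [1.008500, 1.239250]
step 3: m = 1.123875, f(m) = -0.009492 < 0 → root in [1.008500, 1.123875]
step 4: m = 1.066187, f(m) = 0.064453 > 0 → root in [1.066187, 1.123875]
Midpoint of [1.066187, 1.123875] = 1.095031

1.0950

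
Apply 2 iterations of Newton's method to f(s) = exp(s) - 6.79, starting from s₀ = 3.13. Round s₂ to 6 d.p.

2.026504

f'(s) = exp(s)
s_0 = 3.130000: f = 16.083980, f' = 22.873980 → s_1 = 3.130000 - (16.083980)/(22.873980) = 2.426844
s_1 = 2.426844: f = 4.533088, f' = 11.323088 → s_2 = 2.426844 - (4.533088)/(11.323088) = 2.026504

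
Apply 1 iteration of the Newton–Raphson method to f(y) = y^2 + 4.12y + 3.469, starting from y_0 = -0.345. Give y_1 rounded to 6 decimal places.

f'(y) = 2y + 4.12
y_0 = -0.345000: f = 2.166625, f' = 3.430000 → y_1 = -0.345000 - (2.166625)/(3.430000) = -0.976669

-0.976669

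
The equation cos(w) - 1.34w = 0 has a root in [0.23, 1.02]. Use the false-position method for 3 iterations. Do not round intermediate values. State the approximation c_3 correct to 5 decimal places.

0.61100

False-position update: c = (a·f(b) − b·f(a))/(f(b) − f(a)); replace the endpoint whose sign matches f(c).
f(0.230000) = 0.665466, f(1.020000) = -0.843434
step 1: c = 0.578412, f(c) = 0.062260 > 0 → new bracket [0.578412, 1.020000]
step 2: c = 0.608768, f(c) = 0.004604 > 0 → new bracket [0.608768, 1.020000]
step 3: c = 0.611001, f(c) = 0.000334 > 0 → new bracket [0.611001, 1.020000]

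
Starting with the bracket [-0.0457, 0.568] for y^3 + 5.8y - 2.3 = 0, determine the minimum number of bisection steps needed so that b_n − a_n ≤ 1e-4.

13

Initial width b − a = 0.568 − -0.0457 = 0.613700.
After n steps the width is (b−a)/2^n; need (b−a)/2^n ≤ 1e-4.
So n ≥ log₂(0.613700/1e-4) = log₂(6137.0000) ≈ 12.5833.
Hence n = 13.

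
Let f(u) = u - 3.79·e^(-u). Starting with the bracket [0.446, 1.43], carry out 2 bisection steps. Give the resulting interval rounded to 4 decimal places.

[0.9380, 1.1840]

f(0.446000) = -1.980296, f(1.430000) = 0.523019 (opposite signs)
step 1: m = 0.938000, f(m) = -0.545443 < 0 → root in [0.938000, 1.430000]
step 2: m = 1.184000, f(m) = 0.024063 > 0 → root in [0.938000, 1.184000]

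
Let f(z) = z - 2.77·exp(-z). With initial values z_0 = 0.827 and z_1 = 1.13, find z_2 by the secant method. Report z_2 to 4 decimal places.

1.0150

f(z_0) = -0.384486, f(z_1) = 0.235198
z_2 = 1.130000 - (0.235198)·(1.130000 - 0.827000)/(0.235198 - (-0.384486)) = 1.014998; f(z_2) = 0.011141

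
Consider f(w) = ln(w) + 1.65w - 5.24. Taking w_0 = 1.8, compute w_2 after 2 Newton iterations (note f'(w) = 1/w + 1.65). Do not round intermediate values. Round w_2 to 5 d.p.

2.59725

w_0 = 1.800000: f = -1.682213, f' = 2.205556 → w_1 = 1.800000 - (-1.682213)/(2.205556) = 2.562716
w_1 = 2.562716: f = -0.070450, f' = 2.040211 → w_2 = 2.562716 - (-0.070450)/(2.040211) = 2.597247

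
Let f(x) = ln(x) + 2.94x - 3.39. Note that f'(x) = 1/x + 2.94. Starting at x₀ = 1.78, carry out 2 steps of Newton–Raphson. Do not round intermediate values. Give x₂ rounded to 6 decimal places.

x_0 = 1.780000: f = 2.419813, f' = 3.501798 → x_1 = 1.780000 - (2.419813)/(3.501798) = 1.088980
x_1 = 1.088980: f = -0.103159, f' = 3.858291 → x_2 = 1.088980 - (-0.103159)/(3.858291) = 1.115717

1.115717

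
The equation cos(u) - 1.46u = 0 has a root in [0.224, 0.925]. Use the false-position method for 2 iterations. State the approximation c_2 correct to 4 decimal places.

f(0.224000) = 0.647977, f(0.925000) = -0.748665
step 1: c = 0.549231, f(c) = 0.051048 > 0 → new bracket [0.549231, 0.925000]
step 2: c = 0.573218, f(c) = 0.003262 > 0 → new bracket [0.573218, 0.925000]

0.5732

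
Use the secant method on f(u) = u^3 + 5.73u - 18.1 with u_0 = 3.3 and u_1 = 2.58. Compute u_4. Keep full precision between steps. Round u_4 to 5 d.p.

f(u_0) = 36.746000, f(u_1) = 13.856912
u_2 = 2.580000 - (13.856912)·(2.580000 - 3.300000)/(13.856912 - (36.746000)) = 2.144116; f(u_2) = 4.042795
u_3 = 2.144116 - (4.042795)·(2.144116 - 2.580000)/(4.042795 - (13.856912)) = 1.964560; f(u_3) = 0.739140
u_4 = 1.964560 - (0.739140)·(1.964560 - 2.144116)/(0.739140 - (4.042795)) = 1.924387; f(u_4) = 0.053255

1.92439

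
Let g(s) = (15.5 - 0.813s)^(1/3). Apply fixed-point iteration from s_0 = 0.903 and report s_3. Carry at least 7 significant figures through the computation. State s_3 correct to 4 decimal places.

s_1 = g(0.903000) = 2.453313
s_2 = g(2.453313) = 2.381422
s_3 = g(2.381422) = 2.384853

2.3849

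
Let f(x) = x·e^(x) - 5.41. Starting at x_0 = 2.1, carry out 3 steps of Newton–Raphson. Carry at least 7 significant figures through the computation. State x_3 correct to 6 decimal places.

1.373282

f'(x) = (x + 1)·e^(x)
x_0 = 2.100000: f = 11.738957, f' = 25.315127 → x_1 = 2.100000 - (11.738957)/(25.315127) = 1.636287
x_1 = 1.636287: f = 2.994073, f' = 13.540136 → x_2 = 1.636287 - (2.994073)/(13.540136) = 1.415161
x_2 = 1.415161: f = 0.416430, f' = 9.943580 → x_3 = 1.415161 - (0.416430)/(9.943580) = 1.373282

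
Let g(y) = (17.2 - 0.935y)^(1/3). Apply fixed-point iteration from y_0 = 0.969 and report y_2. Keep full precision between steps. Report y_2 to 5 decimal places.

2.45684

y_1 = g(0.969000) = 2.535182
y_2 = g(2.535182) = 2.456838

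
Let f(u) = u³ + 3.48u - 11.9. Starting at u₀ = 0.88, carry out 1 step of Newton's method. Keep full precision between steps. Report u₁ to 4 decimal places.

f'(u) = 3u² + 3.48
u_0 = 0.880000: f = -8.156128, f' = 5.803200 → u_1 = 0.880000 - (-8.156128)/(5.803200) = 2.285454

2.2855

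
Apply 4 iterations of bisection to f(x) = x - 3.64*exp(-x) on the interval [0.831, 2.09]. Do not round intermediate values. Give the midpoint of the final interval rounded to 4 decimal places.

1.1851

f(0.831000) = -0.754633, f(2.090000) = 1.639779 (opposite signs)
step 1: m = 1.460500, f(m) = 0.615583 > 0 → root in [0.831000, 1.460500]
step 2: m = 1.145750, f(m) = -0.011717 < 0 → root in [1.145750, 1.460500]
step 3: m = 1.303125, f(m) = 0.314204 > 0 → root in [1.145750, 1.303125]
step 4: m = 1.224438, f(m) = 0.154558 > 0 → root in [1.145750, 1.224438]
Midpoint of [1.145750, 1.224438] = 1.185094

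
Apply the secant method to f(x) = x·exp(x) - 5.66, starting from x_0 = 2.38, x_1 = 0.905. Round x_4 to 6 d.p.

f(x_0) = 20.055669, f(x_1) = -3.422902
x_2 = 0.905000 - (-3.422902)·(0.905000 - 2.380000)/(-3.422902 - (20.055669)) = 1.120038; f(x_2) = -2.227118
x_3 = 1.120038 - (-2.227118)·(1.120038 - 0.905000)/(-2.227118 - (-3.422902)) = 1.520540; f(x_3) = 1.296010
x_4 = 1.520540 - (1.296010)·(1.520540 - 1.120038)/(1.296010 - (-2.227118)) = 1.373212; f(x_4) = -0.238540

1.373212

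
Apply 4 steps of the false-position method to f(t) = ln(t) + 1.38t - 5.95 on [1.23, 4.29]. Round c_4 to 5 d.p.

f(1.230000) = -4.045586, f(4.290000) = 1.426487
step 1: c = 3.492304, f(c) = 0.119942 > 0 → new bracket [1.230000, 3.492304]
step 2: c = 3.427164, f(c) = 0.011219 > 0 → new bracket [1.230000, 3.427164]
step 3: c = 3.421088, f(c) = 0.001059 > 0 → new bracket [1.230000, 3.421088]
step 4: c = 3.420514, f(c) = 0.000100 > 0 → new bracket [1.230000, 3.420514]

3.42051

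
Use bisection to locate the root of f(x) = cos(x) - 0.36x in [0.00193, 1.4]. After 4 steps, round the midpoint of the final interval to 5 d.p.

1.18155

f(0.001930) = 0.999303, f(1.400000) = -0.334033 (opposite signs)
step 1: m = 0.700965, f(m) = 0.511873 > 0 → root in [0.700965, 1.400000]
step 2: m = 1.050482, f(m) = 0.118979 > 0 → root in [1.050482, 1.400000]
step 3: m = 1.225241, f(m) = -0.102368 < 0 → root in [1.050482, 1.225241]
step 4: m = 1.137862, f(m) = 0.009906 > 0 → root in [1.137862, 1.225241]
Midpoint of [1.137862, 1.225241] = 1.181552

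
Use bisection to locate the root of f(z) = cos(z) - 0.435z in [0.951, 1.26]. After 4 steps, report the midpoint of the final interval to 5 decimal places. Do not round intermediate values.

1.07653

f(0.951000) = 0.167184, f(1.260000) = -0.242283 (opposite signs)
step 1: m = 1.105500, f(m) = -0.032205 < 0 → root in [0.951000, 1.105500]
step 2: m = 1.028250, f(m) = 0.069030 > 0 → root in [1.028250, 1.105500]
step 3: m = 1.066875, f(m) = 0.018773 > 0 → root in [1.066875, 1.105500]
step 4: m = 1.086187, f(m) = -0.006629 < 0 → root in [1.066875, 1.086187]
Midpoint of [1.066875, 1.086187] = 1.076531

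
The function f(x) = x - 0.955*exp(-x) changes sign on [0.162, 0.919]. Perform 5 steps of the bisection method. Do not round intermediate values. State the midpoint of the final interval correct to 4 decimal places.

0.5523

f(0.162000) = -0.650171, f(0.919000) = 0.538034 (opposite signs)
step 1: m = 0.540500, f(m) = -0.015746 < 0 → root in [0.540500, 0.919000]
step 2: m = 0.729750, f(m) = 0.269412 > 0 → root in [0.540500, 0.729750]
step 3: m = 0.635125, f(m) = 0.129100 > 0 → root in [0.540500, 0.635125]
step 4: m = 0.587812, f(m) = 0.057271 > 0 → root in [0.540500, 0.587812]
step 5: m = 0.564156, f(m) = 0.020914 > 0 → root in [0.540500, 0.564156]
Midpoint of [0.540500, 0.564156] = 0.552328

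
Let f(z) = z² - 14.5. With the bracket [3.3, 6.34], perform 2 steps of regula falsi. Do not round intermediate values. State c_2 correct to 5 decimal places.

False-position update: c = (a·f(b) − b·f(a))/(f(b) − f(a)); replace the endpoint whose sign matches f(c).
f(3.300000) = -3.610000, f(6.340000) = 25.695600
step 1: c = 3.674481, f(c) = -0.998187 < 0 → new bracket [3.674481, 6.340000]
step 2: c = 3.774156, f(c) = -0.255749 < 0 → new bracket [3.774156, 6.340000]

3.77416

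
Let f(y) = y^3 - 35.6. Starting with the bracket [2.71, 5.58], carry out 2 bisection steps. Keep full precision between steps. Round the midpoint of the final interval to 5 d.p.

f(2.710000) = -15.697489, f(5.580000) = 138.141112 (opposite signs)
step 1: m = 4.145000, f(m) = 35.615349 > 0 → root in [2.710000, 4.145000]
step 2: m = 3.427500, f(m) = 4.665435 > 0 → root in [2.710000, 3.427500]
Midpoint of [2.710000, 3.427500] = 3.068750

3.06875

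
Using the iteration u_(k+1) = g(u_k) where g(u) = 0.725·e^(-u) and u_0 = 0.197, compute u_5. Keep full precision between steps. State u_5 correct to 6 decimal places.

u_1 = g(0.197000) = 0.595363
u_2 = g(0.595363) = 0.399738
u_3 = g(0.399738) = 0.486110
u_4 = g(0.486110) = 0.445885
u_5 = g(0.445885) = 0.464186

0.464186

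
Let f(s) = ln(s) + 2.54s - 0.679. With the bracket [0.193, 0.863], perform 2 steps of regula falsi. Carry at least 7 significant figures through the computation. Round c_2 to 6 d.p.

0.533111

f(0.193000) = -1.833845, f(0.863000) = 1.365679
step 1: c = 0.577018, f(c) = 0.236746 > 0 → new bracket [0.193000, 0.577018]
step 2: c = 0.533111, f(c) = 0.046075 > 0 → new bracket [0.193000, 0.533111]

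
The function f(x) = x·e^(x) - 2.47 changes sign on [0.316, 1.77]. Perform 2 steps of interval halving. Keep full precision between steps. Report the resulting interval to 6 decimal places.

f(0.316000) = -2.036565, f(1.770000) = 7.921410 (opposite signs)
step 1: m = 1.043000, f(m) = 0.489739 > 0 → root in [0.316000, 1.043000]
step 2: m = 0.679500, f(m) = -1.129421 < 0 → root in [0.679500, 1.043000]

[0.679500, 1.043000]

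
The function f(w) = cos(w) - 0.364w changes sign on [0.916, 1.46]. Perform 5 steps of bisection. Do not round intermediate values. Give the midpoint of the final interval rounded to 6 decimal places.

f(0.916000) = 0.275574, f(1.460000) = -0.420870 (opposite signs)
step 1: m = 1.188000, f(m) = -0.058916 < 0 → root in [0.916000, 1.188000]
step 2: m = 1.052000, f(m) = 0.112907 > 0 → root in [1.052000, 1.188000]
step 3: m = 1.120000, f(m) = 0.028002 > 0 → root in [1.120000, 1.188000]
step 4: m = 1.154000, f(m) = -0.015223 < 0 → root in [1.120000, 1.154000]
step 5: m = 1.137000, f(m) = 0.006451 > 0 → root in [1.137000, 1.154000]
Midpoint of [1.137000, 1.154000] = 1.145500

1.145500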